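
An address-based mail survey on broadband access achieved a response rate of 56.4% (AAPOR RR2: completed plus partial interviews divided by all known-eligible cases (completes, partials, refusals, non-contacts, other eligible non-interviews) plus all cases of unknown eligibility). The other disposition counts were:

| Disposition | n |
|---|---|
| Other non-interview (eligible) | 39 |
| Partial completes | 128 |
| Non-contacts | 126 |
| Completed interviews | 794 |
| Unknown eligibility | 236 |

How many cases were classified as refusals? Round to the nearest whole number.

Num → 794 + 128 = 922
RR2 = 922 / D = 0.564
D = 922 / 0.564 = 1634.8
Rest of base = 1323
refusals = 1634.8 − 1323 ≈ 312

312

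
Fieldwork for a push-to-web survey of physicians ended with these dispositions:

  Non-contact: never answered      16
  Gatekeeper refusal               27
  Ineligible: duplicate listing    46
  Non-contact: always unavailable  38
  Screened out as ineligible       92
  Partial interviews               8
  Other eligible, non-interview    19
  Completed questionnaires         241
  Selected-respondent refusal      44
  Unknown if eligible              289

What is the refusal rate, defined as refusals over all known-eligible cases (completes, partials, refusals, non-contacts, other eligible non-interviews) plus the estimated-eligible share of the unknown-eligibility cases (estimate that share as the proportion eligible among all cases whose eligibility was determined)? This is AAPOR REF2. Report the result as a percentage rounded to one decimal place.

Declined to participate = 27 + 44 = 71
Never reached = 16 + 38 = 54
Out of scope = 92 + 46 = 138
Top = 71
Known eligible = 241 + 8 + 71 + 54 + 19 = 393
e = 393 / (393 + 138) = 393 / 531 = 0.7401
Eligible share of unknowns = 0.7401 × 289 = 213.89
Base = 393 + 213.89 = 606.89
REF2 = 71 / 606.89 = 0.1170

11.7%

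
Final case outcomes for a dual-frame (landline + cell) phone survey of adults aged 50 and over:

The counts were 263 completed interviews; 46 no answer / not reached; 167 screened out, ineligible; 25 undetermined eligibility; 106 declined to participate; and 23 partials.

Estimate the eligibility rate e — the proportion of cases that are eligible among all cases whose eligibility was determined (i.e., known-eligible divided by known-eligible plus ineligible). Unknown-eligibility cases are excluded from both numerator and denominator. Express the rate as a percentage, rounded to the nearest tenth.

72.4%

Determined eligible: 263 + 23 + 106 + 46 = 438
e = 438 / (438 + 167) = 438 / 605 = 0.7240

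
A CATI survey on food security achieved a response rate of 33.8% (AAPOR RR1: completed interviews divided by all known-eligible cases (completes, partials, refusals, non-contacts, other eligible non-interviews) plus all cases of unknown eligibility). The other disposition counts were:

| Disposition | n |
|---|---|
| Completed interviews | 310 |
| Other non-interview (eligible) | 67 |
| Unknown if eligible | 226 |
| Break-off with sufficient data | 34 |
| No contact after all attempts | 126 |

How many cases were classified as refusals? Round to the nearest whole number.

154

RR1 = 310 / D = 0.338
D = 310 / 0.338 = 917.2
Rest of base = 763
refusals = 917.2 − 763 ≈ 154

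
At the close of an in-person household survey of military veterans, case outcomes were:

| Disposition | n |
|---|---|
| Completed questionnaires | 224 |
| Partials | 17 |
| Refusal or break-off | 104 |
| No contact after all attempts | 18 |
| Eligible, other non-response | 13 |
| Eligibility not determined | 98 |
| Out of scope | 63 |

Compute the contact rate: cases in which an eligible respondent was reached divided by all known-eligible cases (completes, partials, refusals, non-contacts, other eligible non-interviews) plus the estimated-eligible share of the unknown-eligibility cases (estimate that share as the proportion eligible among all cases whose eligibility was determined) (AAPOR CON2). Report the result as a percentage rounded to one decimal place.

Top = 224 + 17 + 104 + 13 = 358
Known eligible = 224 + 17 + 104 + 18 + 13 = 376
e = 376 / (376 + 63) = 376 / 439 = 0.8565
Eligible share of unknowns = 0.8565 × 98 = 83.94
Base = 376 + 83.94 = 459.94
CON2 = 358 / 459.94 = 0.7784

77.8%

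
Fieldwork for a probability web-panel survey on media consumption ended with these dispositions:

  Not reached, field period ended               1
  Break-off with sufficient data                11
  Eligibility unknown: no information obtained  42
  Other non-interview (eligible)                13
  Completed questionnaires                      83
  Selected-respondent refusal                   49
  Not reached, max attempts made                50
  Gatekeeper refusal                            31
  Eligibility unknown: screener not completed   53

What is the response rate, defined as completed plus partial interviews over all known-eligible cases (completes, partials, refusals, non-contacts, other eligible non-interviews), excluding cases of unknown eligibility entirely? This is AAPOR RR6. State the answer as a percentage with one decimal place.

Refusals = 31 + 49 = 80
No answer / not reached = 1 + 50 = 51
Unknown if eligible = 53 + 42 = 95
Num: 83 + 11 = 94
Base: 83 + 11 + 80 + 51 + 13 = 238
RR6 = 94 / 238 = 0.3950

39.5%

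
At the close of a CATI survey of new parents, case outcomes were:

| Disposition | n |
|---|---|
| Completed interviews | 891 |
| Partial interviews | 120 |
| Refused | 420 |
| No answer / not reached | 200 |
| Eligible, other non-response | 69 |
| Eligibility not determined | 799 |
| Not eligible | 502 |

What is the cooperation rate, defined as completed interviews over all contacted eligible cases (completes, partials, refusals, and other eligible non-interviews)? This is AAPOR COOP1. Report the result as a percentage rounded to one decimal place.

59.4%

Numerator → 891
Base → 891 + 120 + 420 + 69 = 1500
COOP1 = 891 / 1500 = 0.5940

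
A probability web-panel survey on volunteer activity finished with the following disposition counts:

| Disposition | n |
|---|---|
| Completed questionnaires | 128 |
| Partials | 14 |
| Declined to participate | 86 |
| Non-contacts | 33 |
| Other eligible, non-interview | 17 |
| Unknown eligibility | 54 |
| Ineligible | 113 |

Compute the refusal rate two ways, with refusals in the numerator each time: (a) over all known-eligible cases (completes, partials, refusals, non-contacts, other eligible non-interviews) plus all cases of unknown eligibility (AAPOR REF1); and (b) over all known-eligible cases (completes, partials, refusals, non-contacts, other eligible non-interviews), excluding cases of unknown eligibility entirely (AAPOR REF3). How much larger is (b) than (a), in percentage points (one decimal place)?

Numerator = 86
Base = 128 + 14 + 86 + 33 + 17 + 54 = 332
REF1 = 86 / 332 = 0.2590
Base = 128 + 14 + 86 + 33 + 17 = 278
REF3 = 86 / 278 = 0.3094
Difference = 30.94 − 25.90 = 5.04 percentage points

5.0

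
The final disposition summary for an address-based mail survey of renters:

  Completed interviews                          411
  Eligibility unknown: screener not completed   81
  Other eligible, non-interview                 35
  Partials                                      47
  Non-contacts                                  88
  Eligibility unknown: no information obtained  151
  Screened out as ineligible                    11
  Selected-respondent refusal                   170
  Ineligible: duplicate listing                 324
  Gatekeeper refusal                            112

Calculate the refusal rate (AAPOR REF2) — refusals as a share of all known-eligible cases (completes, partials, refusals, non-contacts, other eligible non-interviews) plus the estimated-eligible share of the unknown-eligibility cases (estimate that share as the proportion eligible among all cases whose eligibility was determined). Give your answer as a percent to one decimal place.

Refused = 112 + 170 = 282
Unknown eligibility = 81 + 151 = 232
Ineligible = 11 + 324 = 335
Num → 282
Eligible (known) → 411 + 47 + 282 + 88 + 35 = 863
e = 863 / (863 + 335) = 863 / 1198 = 0.7204
Eligible share of unknowns → 0.7204 × 232 = 167.13
Base → 863 + 167.13 = 1030.13
REF2 = 282 / 1030.13 = 0.2738

27.4%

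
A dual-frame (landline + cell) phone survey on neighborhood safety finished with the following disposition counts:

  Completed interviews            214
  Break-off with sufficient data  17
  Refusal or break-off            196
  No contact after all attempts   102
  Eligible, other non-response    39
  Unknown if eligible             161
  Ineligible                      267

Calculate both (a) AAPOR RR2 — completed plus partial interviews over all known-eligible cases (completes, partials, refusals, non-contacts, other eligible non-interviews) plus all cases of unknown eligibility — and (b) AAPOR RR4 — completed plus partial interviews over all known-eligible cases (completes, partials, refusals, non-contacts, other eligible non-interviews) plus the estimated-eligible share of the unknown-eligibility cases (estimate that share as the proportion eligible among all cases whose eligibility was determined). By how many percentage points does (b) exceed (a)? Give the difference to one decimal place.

Top = 214 + 17 = 231
Base = 214 + 17 + 196 + 102 + 39 + 161 = 729
RR2 = 231 / 729 = 0.3169
Eligible (known) = 214 + 17 + 196 + 102 + 39 = 568
e = 568 / (568 + 267) = 568 / 835 = 0.6802
Eligible share of unknowns = 0.6802 × 161 = 109.51
Base = 568 + 109.51 = 677.51
RR4 = 231 / 677.51 = 0.3410
Difference = 34.10 − 31.69 = 2.41 percentage points

2.4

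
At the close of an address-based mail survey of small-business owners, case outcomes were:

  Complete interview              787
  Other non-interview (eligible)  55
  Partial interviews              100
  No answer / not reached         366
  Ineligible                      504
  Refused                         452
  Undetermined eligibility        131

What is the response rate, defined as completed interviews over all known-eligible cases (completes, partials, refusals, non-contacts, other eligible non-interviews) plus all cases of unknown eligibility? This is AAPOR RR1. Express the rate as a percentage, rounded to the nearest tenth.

Top = 787
Denom = 787 + 100 + 452 + 366 + 55 + 131 = 1891
RR1 = 787 / 1891 = 0.4162

41.6%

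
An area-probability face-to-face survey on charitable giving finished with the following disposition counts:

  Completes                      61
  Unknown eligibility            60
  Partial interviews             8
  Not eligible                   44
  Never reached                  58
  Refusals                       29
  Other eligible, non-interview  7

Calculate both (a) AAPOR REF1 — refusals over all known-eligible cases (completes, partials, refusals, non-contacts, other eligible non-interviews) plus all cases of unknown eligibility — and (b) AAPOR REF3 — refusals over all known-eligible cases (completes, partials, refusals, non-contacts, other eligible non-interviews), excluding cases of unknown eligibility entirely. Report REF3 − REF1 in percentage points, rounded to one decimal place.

Numerator = 29
Denom = 61 + 8 + 29 + 58 + 7 + 60 = 223
REF1 = 29 / 223 = 0.1300
Denom = 61 + 8 + 29 + 58 + 7 = 163
REF3 = 29 / 163 = 0.1779
Difference = 17.79 − 13.00 = 4.79 percentage points

4.8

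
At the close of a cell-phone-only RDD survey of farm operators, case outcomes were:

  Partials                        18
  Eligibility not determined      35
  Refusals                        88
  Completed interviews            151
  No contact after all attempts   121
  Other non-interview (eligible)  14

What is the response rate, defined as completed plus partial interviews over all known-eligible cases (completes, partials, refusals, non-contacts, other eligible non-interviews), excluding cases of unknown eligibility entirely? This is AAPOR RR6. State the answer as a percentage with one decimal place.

43.1%

Top → 151 + 18 = 169
Base → 151 + 18 + 88 + 121 + 14 = 392
RR6 = 169 / 392 = 0.4311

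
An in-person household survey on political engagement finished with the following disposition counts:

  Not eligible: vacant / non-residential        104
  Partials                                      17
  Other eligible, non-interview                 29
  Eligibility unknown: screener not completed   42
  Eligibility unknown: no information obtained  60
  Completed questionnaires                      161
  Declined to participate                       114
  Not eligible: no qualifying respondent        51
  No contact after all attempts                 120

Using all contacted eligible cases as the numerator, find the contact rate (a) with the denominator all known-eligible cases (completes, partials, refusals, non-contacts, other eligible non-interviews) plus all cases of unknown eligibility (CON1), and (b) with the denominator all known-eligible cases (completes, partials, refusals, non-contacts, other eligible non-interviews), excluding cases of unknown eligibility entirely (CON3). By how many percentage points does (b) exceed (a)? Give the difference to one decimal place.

Unknown if eligible = 42 + 60 = 102
Ineligible = 51 + 104 = 155
Numerator = 161 + 17 + 114 + 29 = 321
Base = 161 + 17 + 114 + 120 + 29 + 102 = 543
CON1 = 321 / 543 = 0.5912
Base = 161 + 17 + 114 + 120 + 29 = 441
CON3 = 321 / 441 = 0.7279
Difference = 72.79 − 59.12 = 13.67 percentage points

13.7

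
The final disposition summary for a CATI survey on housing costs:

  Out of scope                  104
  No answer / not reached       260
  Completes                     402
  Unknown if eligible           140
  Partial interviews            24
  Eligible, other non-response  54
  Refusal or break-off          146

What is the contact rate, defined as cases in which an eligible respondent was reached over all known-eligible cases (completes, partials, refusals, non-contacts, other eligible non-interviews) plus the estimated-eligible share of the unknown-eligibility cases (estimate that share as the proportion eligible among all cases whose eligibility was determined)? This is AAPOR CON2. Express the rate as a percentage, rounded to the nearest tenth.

Num: 402 + 24 + 146 + 54 = 626
Eligible (known): 402 + 24 + 146 + 260 + 54 = 886
e = 886 / (886 + 104) = 886 / 990 = 0.8949
e × U: 0.8949 × 140 = 125.29
Denominator: 886 + 125.29 = 1011.29
CON2 = 626 / 1011.29 = 0.6190

61.9%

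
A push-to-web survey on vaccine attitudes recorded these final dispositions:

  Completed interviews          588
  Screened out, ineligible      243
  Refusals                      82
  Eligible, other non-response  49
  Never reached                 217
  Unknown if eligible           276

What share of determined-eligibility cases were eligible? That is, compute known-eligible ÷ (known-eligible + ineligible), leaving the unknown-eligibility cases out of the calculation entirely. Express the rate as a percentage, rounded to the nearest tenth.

79.4%

Determined eligible = 588 + 82 + 217 + 49 = 936
e = 936 / (936 + 243) = 936 / 1179 = 0.7939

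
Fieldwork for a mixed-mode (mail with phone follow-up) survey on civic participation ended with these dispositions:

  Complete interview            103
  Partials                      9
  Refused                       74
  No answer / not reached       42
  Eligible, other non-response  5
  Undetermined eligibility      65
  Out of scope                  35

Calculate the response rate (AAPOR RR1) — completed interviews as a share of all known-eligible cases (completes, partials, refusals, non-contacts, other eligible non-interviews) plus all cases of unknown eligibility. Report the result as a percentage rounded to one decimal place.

Top: 103
Denominator: 103 + 9 + 74 + 42 + 5 + 65 = 298
RR1 = 103 / 298 = 0.3456

34.6%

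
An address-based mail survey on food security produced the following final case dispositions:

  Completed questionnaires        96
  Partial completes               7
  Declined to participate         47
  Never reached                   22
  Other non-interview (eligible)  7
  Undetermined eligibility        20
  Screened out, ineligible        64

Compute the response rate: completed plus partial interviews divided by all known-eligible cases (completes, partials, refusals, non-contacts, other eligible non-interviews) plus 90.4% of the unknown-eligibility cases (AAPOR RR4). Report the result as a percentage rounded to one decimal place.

52.3%

Top = 96 + 7 = 103
Determined eligible = 96 + 7 + 47 + 22 + 7 = 179
e × U = 0.9040 × 20 = 18.08
Denominator = 179 + 18.08 = 197.08
RR4 = 103 / 197.08 = 0.5226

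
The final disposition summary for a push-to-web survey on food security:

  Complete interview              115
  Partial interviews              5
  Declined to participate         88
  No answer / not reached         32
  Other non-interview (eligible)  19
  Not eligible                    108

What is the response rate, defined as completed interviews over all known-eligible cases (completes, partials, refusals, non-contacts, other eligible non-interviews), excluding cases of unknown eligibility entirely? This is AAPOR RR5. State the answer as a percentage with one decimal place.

Top: 115
Denominator: 115 + 5 + 88 + 32 + 19 = 259
RR5 = 115 / 259 = 0.4440

44.4%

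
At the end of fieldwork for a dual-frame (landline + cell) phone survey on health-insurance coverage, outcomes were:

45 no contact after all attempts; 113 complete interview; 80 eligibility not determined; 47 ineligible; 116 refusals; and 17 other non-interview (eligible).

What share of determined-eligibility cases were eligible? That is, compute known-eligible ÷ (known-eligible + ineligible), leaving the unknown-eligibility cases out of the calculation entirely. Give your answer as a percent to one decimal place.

86.1%

Known eligible → 113 + 116 + 45 + 17 = 291
e = 291 / (291 + 47) = 291 / 338 = 0.8609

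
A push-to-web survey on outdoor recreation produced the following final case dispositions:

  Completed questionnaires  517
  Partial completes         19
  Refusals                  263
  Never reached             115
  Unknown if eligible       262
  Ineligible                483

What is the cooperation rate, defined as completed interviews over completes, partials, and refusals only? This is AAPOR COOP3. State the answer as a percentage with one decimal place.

Num = 517
Denominator = 517 + 19 + 263 = 799
COOP3 = 517 / 799 = 0.6471

64.7%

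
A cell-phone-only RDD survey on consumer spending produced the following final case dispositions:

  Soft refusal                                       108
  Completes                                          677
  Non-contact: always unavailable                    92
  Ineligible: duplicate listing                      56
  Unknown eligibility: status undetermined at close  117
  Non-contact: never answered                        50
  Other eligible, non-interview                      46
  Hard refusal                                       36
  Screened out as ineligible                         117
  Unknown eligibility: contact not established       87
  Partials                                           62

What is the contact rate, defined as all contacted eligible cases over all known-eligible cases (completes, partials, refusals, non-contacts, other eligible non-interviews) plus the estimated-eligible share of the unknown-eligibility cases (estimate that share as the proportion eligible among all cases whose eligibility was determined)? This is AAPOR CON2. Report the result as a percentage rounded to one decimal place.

74.5%

Refused = 36 + 108 = 144
No contact after all attempts = 50 + 92 = 142
Undetermined eligibility = 87 + 117 = 204
Not eligible = 117 + 56 = 173
Num = 677 + 62 + 144 + 46 = 929
Determined eligible = 677 + 62 + 144 + 142 + 46 = 1071
e = 1071 / (1071 + 173) = 1071 / 1244 = 0.8609
Estimated eligible among unknowns = 0.8609 × 204 = 175.62
Denominator = 1071 + 175.62 = 1246.62
CON2 = 929 / 1246.62 = 0.7452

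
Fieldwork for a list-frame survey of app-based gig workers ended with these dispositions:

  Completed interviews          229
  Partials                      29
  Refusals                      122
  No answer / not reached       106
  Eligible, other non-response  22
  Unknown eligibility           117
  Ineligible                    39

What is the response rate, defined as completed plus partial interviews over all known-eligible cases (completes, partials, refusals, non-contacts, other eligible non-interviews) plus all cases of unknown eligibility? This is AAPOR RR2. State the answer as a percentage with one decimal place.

41.3%

Num = 229 + 29 = 258
Denom = 229 + 29 + 122 + 106 + 22 + 117 = 625
RR2 = 258 / 625 = 0.4128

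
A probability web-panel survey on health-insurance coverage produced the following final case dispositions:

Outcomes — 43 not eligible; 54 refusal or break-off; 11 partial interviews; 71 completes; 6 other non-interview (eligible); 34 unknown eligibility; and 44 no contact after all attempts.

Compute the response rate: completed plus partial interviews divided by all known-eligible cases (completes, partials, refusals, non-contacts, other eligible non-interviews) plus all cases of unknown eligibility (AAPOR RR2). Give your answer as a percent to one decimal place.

Top → 71 + 11 = 82
Base → 71 + 11 + 54 + 44 + 6 + 34 = 220
RR2 = 82 / 220 = 0.3727

37.3%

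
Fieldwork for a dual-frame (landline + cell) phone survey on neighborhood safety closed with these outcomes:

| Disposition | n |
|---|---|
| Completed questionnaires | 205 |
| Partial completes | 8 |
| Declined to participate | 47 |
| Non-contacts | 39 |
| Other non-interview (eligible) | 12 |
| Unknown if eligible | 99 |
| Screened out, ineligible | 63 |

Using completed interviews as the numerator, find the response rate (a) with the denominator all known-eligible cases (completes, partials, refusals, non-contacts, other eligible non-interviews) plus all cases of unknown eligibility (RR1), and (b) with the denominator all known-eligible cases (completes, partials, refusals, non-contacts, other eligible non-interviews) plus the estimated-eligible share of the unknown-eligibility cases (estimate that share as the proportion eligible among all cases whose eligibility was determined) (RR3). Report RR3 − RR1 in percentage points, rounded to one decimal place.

Num = 205
Base = 205 + 8 + 47 + 39 + 12 + 99 = 410
RR1 = 205 / 410 = 0.5000
Determined eligible = 205 + 8 + 47 + 39 + 12 = 311
e = 311 / (311 + 63) = 311 / 374 = 0.8316
e × U = 0.8316 × 99 = 82.33
Base = 311 + 82.33 = 393.33
RR3 = 205 / 393.33 = 0.5212
Difference = 52.12 − 50.00 = 2.12 percentage points

2.1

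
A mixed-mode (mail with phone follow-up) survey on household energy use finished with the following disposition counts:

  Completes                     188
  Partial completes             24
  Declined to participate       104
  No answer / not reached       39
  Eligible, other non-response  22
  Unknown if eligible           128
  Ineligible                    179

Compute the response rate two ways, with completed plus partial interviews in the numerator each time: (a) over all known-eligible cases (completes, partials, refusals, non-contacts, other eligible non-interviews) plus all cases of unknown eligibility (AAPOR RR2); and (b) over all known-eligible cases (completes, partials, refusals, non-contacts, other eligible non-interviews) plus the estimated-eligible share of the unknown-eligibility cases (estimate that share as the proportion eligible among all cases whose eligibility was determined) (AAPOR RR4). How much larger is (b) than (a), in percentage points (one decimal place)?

3.7

Num: 188 + 24 = 212
Denom: 188 + 24 + 104 + 39 + 22 + 128 = 505
RR2 = 212 / 505 = 0.4198
Determined eligible: 188 + 24 + 104 + 39 + 22 = 377
e = 377 / (377 + 179) = 377 / 556 = 0.6781
Estimated eligible among unknowns: 0.6781 × 128 = 86.80
Denom: 377 + 86.80 = 463.80
RR4 = 212 / 463.80 = 0.4571
Difference = 45.71 − 41.98 = 3.73 percentage points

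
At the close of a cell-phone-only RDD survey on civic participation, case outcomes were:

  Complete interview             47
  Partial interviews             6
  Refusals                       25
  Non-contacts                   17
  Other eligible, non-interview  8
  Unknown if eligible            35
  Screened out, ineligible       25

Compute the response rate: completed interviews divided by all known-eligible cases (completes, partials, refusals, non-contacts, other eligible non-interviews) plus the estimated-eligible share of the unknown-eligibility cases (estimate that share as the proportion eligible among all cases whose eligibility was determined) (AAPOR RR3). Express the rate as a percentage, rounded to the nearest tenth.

Top → 47
Known eligible → 47 + 6 + 25 + 17 + 8 = 103
e = 103 / (103 + 25) = 103 / 128 = 0.8047
Eligible share of unknowns → 0.8047 × 35 = 28.16
Base → 103 + 28.16 = 131.16
RR3 = 47 / 131.16 = 0.3583

35.8%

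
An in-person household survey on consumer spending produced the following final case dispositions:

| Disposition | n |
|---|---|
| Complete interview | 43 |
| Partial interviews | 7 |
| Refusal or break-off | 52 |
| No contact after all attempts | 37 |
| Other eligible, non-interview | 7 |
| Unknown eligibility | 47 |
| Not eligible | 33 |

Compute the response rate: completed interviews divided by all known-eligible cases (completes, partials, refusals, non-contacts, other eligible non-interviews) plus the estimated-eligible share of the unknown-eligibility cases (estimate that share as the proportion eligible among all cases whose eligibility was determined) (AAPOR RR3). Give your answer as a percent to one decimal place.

23.3%

Top = 43
Eligible (known) = 43 + 7 + 52 + 37 + 7 = 146
e = 146 / (146 + 33) = 146 / 179 = 0.8156
e × U = 0.8156 × 47 = 38.33
Denominator = 146 + 38.33 = 184.33
RR3 = 43 / 184.33 = 0.2333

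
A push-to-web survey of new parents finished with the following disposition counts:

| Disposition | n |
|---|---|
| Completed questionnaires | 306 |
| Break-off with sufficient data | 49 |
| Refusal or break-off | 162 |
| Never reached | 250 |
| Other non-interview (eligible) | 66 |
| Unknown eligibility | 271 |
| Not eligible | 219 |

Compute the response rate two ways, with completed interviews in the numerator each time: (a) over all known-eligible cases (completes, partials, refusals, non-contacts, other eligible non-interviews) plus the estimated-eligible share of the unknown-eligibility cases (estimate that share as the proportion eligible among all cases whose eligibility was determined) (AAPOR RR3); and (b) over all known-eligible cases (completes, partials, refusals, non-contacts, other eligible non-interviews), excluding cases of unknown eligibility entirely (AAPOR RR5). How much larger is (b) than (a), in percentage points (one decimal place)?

7.5

Numerator = 306
Determined eligible = 306 + 49 + 162 + 250 + 66 = 833
e = 833 / (833 + 219) = 833 / 1052 = 0.7918
Estimated eligible among unknowns = 0.7918 × 271 = 214.58
Base = 833 + 214.58 = 1047.58
RR3 = 306 / 1047.58 = 0.2921
Base = 306 + 49 + 162 + 250 + 66 = 833
RR5 = 306 / 833 = 0.3673
Difference = 36.73 − 29.21 = 7.52 percentage points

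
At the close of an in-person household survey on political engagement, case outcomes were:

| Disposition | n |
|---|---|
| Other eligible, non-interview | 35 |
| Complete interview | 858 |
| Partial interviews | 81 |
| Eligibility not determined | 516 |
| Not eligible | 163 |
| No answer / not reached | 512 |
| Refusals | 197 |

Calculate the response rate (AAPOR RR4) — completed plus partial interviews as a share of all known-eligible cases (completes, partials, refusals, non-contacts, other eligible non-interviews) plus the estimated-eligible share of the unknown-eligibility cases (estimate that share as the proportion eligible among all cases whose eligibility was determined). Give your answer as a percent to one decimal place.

43.6%

Num: 858 + 81 = 939
Eligible (known): 858 + 81 + 197 + 512 + 35 = 1683
e = 1683 / (1683 + 163) = 1683 / 1846 = 0.9117
e × U: 0.9117 × 516 = 470.44
Base: 1683 + 470.44 = 2153.44
RR4 = 939 / 2153.44 = 0.4360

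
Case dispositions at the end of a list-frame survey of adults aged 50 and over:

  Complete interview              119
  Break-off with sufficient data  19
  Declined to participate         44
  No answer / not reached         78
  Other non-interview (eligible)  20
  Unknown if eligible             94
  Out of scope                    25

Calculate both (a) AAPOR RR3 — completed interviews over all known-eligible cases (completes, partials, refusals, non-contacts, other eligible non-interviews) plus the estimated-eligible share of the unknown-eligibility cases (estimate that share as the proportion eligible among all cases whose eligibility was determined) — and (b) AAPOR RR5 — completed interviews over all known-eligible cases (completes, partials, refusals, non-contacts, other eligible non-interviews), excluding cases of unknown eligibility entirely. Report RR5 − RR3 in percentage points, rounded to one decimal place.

10.0

Numerator = 119
Eligible (known) = 119 + 19 + 44 + 78 + 20 = 280
e = 280 / (280 + 25) = 280 / 305 = 0.9180
Estimated eligible among unknowns = 0.9180 × 94 = 86.29
Base = 280 + 86.29 = 366.29
RR3 = 119 / 366.29 = 0.3249
Base = 119 + 19 + 44 + 78 + 20 = 280
RR5 = 119 / 280 = 0.4250
Difference = 42.50 − 32.49 = 10.01 percentage points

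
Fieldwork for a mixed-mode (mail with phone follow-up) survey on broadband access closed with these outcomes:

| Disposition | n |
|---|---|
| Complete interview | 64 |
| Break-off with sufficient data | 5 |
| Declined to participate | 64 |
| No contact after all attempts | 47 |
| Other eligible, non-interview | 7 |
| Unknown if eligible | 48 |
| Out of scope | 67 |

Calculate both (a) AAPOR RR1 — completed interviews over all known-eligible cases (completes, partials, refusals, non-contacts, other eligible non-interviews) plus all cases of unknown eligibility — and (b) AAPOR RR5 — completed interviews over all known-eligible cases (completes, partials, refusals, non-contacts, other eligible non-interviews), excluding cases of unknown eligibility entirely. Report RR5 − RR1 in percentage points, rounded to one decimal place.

Num: 64
Denom: 64 + 5 + 64 + 47 + 7 + 48 = 235
RR1 = 64 / 235 = 0.2723
Denom: 64 + 5 + 64 + 47 + 7 = 187
RR5 = 64 / 187 = 0.3422
Difference = 34.22 − 27.23 = 6.99 percentage points

7.0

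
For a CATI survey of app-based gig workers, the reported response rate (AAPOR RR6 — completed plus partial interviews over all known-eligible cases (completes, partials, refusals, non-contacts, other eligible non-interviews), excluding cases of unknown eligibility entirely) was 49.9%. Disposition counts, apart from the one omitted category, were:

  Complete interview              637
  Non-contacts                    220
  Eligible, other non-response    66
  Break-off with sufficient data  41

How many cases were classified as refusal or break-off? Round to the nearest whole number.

Top → 637 + 41 = 678
RR6 = 678 / D = 0.499
D = 678 / 0.499 = 1358.7
Rest of base = 964
refusal or break-off = 1358.7 − 964 ≈ 395

395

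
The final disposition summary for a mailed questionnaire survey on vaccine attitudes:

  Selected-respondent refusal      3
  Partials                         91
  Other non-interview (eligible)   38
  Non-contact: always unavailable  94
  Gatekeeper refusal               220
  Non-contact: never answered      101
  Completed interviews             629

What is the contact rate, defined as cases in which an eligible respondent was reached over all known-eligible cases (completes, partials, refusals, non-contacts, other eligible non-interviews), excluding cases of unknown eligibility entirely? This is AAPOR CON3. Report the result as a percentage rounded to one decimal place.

Declined to participate = 220 + 3 = 223
No answer / not reached = 101 + 94 = 195
Top: 629 + 91 + 223 + 38 = 981
Base: 629 + 91 + 223 + 195 + 38 = 1176
CON3 = 981 / 1176 = 0.8342

83.4%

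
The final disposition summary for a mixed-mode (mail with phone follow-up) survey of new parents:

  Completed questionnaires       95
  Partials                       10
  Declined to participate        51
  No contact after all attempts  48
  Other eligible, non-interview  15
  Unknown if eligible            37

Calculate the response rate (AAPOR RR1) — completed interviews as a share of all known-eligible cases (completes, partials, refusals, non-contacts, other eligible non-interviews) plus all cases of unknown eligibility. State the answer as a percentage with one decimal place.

Top = 95
Denom = 95 + 10 + 51 + 48 + 15 + 37 = 256
RR1 = 95 / 256 = 0.3711

37.1%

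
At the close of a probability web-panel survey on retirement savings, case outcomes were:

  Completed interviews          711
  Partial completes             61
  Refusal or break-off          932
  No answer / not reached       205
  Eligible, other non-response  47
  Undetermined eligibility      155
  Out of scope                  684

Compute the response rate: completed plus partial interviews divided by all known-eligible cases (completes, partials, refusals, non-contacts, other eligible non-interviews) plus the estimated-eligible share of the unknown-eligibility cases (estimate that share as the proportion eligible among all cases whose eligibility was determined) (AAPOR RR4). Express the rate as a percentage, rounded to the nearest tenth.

Top = 711 + 61 = 772
Determined eligible = 711 + 61 + 932 + 205 + 47 = 1956
e = 1956 / (1956 + 684) = 1956 / 2640 = 0.7409
Eligible share of unknowns = 0.7409 × 155 = 114.84
Denominator = 1956 + 114.84 = 2070.84
RR4 = 772 / 2070.84 = 0.3728

37.3%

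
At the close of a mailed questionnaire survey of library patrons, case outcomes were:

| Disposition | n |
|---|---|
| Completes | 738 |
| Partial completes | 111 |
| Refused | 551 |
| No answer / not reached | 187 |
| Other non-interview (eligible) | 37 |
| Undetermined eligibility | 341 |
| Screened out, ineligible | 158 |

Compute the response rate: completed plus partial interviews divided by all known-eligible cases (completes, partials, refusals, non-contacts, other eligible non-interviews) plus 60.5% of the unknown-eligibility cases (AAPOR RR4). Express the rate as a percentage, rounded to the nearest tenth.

Top: 738 + 111 = 849
Eligible (known): 738 + 111 + 551 + 187 + 37 = 1624
Estimated eligible among unknowns: 0.6050 × 341 = 206.31
Base: 1624 + 206.31 = 1830.31
RR4 = 849 / 1830.31 = 0.4639

46.4%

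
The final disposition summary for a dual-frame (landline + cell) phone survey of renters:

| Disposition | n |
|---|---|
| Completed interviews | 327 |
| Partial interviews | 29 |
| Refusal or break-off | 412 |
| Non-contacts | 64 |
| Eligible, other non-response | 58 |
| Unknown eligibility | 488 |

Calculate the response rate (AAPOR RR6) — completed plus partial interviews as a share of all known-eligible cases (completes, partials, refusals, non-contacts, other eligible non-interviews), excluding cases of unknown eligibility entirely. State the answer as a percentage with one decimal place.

Top → 327 + 29 = 356
Denominator → 327 + 29 + 412 + 64 + 58 = 890
RR6 = 356 / 890 = 0.4000

40.0%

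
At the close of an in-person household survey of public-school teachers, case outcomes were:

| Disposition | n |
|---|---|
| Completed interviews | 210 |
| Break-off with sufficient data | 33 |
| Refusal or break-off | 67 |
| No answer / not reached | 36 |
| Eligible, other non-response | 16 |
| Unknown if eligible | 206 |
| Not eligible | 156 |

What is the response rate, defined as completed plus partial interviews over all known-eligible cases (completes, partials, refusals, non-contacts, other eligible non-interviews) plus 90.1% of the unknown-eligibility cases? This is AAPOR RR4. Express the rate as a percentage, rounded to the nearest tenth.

44.4%

Numerator: 210 + 33 = 243
Eligible (known): 210 + 33 + 67 + 36 + 16 = 362
Estimated eligible among unknowns: 0.9010 × 206 = 185.61
Denominator: 362 + 185.61 = 547.61
RR4 = 243 / 547.61 = 0.4437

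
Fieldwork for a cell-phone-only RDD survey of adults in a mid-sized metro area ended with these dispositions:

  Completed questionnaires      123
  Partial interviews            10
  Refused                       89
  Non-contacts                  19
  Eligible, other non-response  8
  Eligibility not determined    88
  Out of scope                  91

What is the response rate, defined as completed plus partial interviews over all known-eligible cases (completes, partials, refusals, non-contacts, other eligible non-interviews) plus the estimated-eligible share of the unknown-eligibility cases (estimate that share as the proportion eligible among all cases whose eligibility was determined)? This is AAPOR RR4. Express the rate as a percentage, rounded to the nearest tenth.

Top: 123 + 10 = 133
Determined eligible: 123 + 10 + 89 + 19 + 8 = 249
e = 249 / (249 + 91) = 249 / 340 = 0.7324
Eligible share of unknowns: 0.7324 × 88 = 64.45
Denominator: 249 + 64.45 = 313.45
RR4 = 133 / 313.45 = 0.4243

42.4%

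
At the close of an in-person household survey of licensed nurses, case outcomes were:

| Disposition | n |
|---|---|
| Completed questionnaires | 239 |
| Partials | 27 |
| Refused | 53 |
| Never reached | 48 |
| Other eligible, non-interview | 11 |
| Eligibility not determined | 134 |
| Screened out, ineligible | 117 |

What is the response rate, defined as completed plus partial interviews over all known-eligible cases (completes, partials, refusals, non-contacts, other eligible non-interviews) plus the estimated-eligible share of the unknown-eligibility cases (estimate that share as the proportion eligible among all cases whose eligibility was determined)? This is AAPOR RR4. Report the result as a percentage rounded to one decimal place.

55.4%

Top: 239 + 27 = 266
Known eligible: 239 + 27 + 53 + 48 + 11 = 378
e = 378 / (378 + 117) = 378 / 495 = 0.7636
Eligible share of unknowns: 0.7636 × 134 = 102.32
Base: 378 + 102.32 = 480.32
RR4 = 266 / 480.32 = 0.5538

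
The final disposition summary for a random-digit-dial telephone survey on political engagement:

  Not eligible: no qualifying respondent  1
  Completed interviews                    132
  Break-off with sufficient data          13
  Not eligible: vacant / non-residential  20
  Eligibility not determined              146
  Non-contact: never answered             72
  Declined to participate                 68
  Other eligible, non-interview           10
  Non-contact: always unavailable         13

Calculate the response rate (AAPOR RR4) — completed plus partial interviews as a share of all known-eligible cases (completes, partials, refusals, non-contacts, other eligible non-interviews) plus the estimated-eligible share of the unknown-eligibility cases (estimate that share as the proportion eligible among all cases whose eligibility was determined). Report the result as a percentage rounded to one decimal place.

32.6%

No contact after all attempts = 72 + 13 = 85
Ineligible = 1 + 20 = 21
Numerator → 132 + 13 = 145
Eligible (known) → 132 + 13 + 68 + 85 + 10 = 308
e = 308 / (308 + 21) = 308 / 329 = 0.9362
Estimated eligible among unknowns → 0.9362 × 146 = 136.69
Denominator → 308 + 136.69 = 444.69
RR4 = 145 / 444.69 = 0.3261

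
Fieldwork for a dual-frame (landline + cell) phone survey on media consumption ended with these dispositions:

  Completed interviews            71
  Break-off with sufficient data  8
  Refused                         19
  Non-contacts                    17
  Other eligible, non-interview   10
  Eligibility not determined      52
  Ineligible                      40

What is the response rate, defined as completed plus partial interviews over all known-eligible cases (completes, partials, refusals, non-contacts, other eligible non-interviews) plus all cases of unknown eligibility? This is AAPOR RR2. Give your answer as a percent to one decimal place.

44.6%

Num = 71 + 8 = 79
Denom = 71 + 8 + 19 + 17 + 10 + 52 = 177
RR2 = 79 / 177 = 0.4463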